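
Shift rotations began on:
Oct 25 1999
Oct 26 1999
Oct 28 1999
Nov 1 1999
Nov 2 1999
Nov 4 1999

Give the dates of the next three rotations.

Nov 8 1999, Nov 9 1999, Nov 11 1999

The gap pattern 1, 2, 4, 1, 2 repeats every 3 events.
These are the Mondays, Tuesdays and Thursdays of each week.
Next Monday: Nov 8 1999.
Next Tuesday: Nov 9 1999.
Next Thursday: Nov 11 1999.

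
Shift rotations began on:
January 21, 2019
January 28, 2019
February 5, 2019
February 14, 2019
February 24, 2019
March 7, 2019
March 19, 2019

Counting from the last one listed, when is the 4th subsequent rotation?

May 16, 2019

Gaps: 7, 8, 9, 10, 11, 12 days — each gap is 1 larger than the previous one.
Next gap: 13 days. March 19, 2019 + 13 days = April 1, 2019.
Next gap: 14 days. April 1, 2019 + 14 days = April 15, 2019.
Next gap: 15 days. April 15, 2019 + 15 days = April 30, 2019.
Next gap: 16 days. April 30, 2019 + 16 days = May 16, 2019.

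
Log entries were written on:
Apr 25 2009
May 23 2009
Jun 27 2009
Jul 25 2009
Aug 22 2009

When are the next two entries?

Sep 26 2009, Oct 24 2009

These are Saturdays at 28- or 35-day spacing (28, 35, 28, 28).
The pattern: 4th Saturday of the month.
September 2009 — 4th Saturday is Sep 26 2009.
October 2009 — 4th Saturday is Oct 24 2009.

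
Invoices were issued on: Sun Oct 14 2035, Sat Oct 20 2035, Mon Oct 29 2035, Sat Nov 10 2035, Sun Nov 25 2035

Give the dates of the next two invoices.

Thu Dec 13 2035, Thu Jan 3 2036

Intervals are 6, 9, 12, 15 days — an arithmetic progression with common difference 3.
Next gap: 18 days. Sun Nov 25 2035 + 18 days = Thu Dec 13 2035.
Next gap: 21 days. Thu Dec 13 2035 + 21 days = Thu Jan 3 2036.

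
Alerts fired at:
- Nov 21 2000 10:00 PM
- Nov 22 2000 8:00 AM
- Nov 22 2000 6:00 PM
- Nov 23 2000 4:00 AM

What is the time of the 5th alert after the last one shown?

The interval is a steady 10 hours (10, 10, 10).
Nov 23 2000 4:00 AM + 10 h = Nov 23 2000 2:00 PM.
Nov 23 2000 2:00 PM + 10 h = Nov 24 2000 12:00 AM.
Nov 24 2000 12:00 AM + 10 h = Nov 24 2000 10:00 AM.
Nov 24 2000 10:00 AM + 10 h = Nov 24 2000 8:00 PM.
Nov 24 2000 8:00 PM + 10 h = Nov 25 2000 6:00 AM.

Nov 25 2000 6:00 AM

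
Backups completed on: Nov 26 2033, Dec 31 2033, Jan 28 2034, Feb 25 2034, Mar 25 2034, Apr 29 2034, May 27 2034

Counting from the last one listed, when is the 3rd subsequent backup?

Every date is a Saturday; gaps 35, 28, 28, 28, 35, 28 days.
Each is the last Saturday of its month (at least one falls on the 29th or later, ruling out '4th Saturday').
Last Saturday of June 2034: Jun 24 2034.
July 2034 ends with Saturday Jul 29 2034.
Last Saturday of August 2034: Aug 26 2034.

Aug 26 2034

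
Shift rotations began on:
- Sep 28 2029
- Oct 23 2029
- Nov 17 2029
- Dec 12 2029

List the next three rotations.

Every event comes 25 days after the last (25, 25, 25).
Dec 12 2029 + 25 days = Jan 6 2030.
Jan 6 2030 + 25 days = Jan 31 2030.
Jan 31 2030 + 25 days = Feb 25 2030.

Jan 6 2030, Jan 31 2030, Feb 25 2030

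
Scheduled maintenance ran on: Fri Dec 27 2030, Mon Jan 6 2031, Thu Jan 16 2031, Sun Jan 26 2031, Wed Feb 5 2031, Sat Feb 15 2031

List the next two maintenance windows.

Tue Feb 25 2031, Fri Mar 7 2031

Gaps between consecutive events: 10, 10, 10, 10, 10 days — a constant 10-day interval.
Sat Feb 15 2031 + 10 days = Tue Feb 25 2031.
Tue Feb 25 2031 + 10 days = Fri Mar 7 2031.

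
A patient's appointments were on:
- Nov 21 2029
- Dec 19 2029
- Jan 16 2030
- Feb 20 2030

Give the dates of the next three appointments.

Mar 20 2030, Apr 17 2030, May 15 2030

Gaps: 28, 28, 35 days — a mix of 28 and 35. Every date is a Wednesday.
Each is the 3rd Wednesday of its month.
March 2030 — 3rd Wednesday is Mar 20 2030.
3rd Wednesday of April 2030: Apr 17 2030.
May 2030 — 3rd Wednesday is May 15 2030.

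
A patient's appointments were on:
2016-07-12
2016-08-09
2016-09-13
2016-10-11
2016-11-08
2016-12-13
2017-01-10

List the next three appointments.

2017-02-14, 2017-03-14, 2017-04-11

All dates are Tuesdays, 28, 35, 28, 28, 35, 28 days apart.
Specifically, the 2nd Tuesday of each month.
2nd Tuesday of February 2017: 2017-02-14.
2nd Tuesday of March 2017: 2017-03-14.
2nd Tuesday of April 2017: 2017-04-11.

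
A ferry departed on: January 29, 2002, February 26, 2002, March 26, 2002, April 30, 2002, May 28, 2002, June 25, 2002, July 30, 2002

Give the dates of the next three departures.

All Tuesdays; the gaps (28, 28, 35, 28, 28, 35) vary with month length.
This is the last Tuesday of each month.
Last Tuesday of August 2002: August 27, 2002.
September 2002 ends with Tuesday September 24, 2002.
Last Tuesday of October 2002: October 29, 2002.

August 27, 2002; September 24, 2002; October 29, 2002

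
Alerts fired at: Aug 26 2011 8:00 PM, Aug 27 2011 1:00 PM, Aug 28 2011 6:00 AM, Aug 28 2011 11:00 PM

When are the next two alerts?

Spacing: 17, 17, 17 h — constant 17 h.
Aug 28 2011 11:00 PM + 17 h = Aug 29 2011 4:00 PM.
Aug 29 2011 4:00 PM + 17 h = Aug 30 2011 9:00 AM.

Aug 29 2011 4:00 PM, Aug 30 2011 9:00 AM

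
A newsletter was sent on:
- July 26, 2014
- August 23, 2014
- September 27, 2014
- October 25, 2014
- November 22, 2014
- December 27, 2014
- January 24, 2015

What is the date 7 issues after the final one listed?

All dates are Saturdays, 28, 35, 28, 28, 35, 28 days apart.
Specifically, the 4th Saturday of each month.
February 2015 — 4th Saturday is February 28, 2015.
4th Saturday of March 2015: March 28, 2015.
4th Saturday of April 2015: April 25, 2015.
May 2015 — 4th Saturday is May 23, 2015.
June 2015 — 4th Saturday is June 27, 2015.
July 2015 — 4th Saturday is July 25, 2015.
4th Saturday of August 2015: August 22, 2015.

August 22, 2015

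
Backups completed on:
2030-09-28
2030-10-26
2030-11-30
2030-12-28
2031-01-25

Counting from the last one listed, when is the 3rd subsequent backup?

2031-04-26

All Saturdays; the gaps (28, 35, 28, 28) vary with month length.
This is the last Saturday of each month.
February 2031 ends with Saturday 2031-02-22.
Last Saturday of March 2031: 2031-03-29.
April 2031 ends with Saturday 2031-04-26.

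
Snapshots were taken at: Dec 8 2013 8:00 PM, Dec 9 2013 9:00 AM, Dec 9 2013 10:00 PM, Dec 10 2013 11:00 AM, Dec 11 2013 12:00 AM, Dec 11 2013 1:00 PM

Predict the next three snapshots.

Gaps: 13, 13, 13, 13, 13 hours — each event is 13 hours after the previous one.
Dec 11 2013 1:00 PM + 13 h = Dec 12 2013 2:00 AM.
Dec 12 2013 2:00 AM + 13 h = Dec 12 2013 3:00 PM.
Dec 12 2013 3:00 PM + 13 h = Dec 13 2013 4:00 AM.

Dec 12 2013 2:00 AM, Dec 12 2013 3:00 PM, Dec 13 2013 4:00 AM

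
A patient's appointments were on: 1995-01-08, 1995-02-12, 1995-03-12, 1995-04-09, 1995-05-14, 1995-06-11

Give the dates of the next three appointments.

1995-07-09, 1995-08-13, 1995-09-10

All dates are Sundays, 35, 28, 28, 35, 28 days apart.
Specifically, the 2nd Sunday of each month.
2nd Sunday of July 1995: 1995-07-09.
August 1995 — 2nd Sunday is 1995-08-13.
2nd Sunday of September 1995: 1995-09-10.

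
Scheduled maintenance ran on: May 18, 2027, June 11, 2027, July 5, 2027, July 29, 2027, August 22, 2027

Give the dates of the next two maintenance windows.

September 15, 2027; October 9, 2027

Every event comes 24 days after the last (24, 24, 24, 24).
August 22, 2027 + 24 days = September 15, 2027.
September 15, 2027 + 24 days = October 9, 2027.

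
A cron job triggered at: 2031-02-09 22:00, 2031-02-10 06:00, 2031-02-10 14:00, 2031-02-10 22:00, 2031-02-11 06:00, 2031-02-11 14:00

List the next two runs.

2031-02-11 22:00, 2031-02-12 06:00

The interval is a steady 8 hours (8, 8, 8, 8, 8).
2031-02-11 14:00 + 8 h = 2031-02-11 22:00.
2031-02-11 22:00 + 8 h = 2031-02-12 06:00.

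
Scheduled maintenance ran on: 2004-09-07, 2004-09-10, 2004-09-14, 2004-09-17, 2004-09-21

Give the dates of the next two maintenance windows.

2004-09-24, 2004-09-28

Every event lands on a Tuesday or Friday (gaps cycle 3, 4, 3, 4).
So the schedule is: every Tuesday and Friday.
The following Friday is 2004-09-24.
Next Tuesday: 2004-09-28.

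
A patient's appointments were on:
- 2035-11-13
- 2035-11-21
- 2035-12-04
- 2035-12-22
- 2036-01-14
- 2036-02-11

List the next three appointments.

Gaps: 8, 13, 18, 23, 28 days — each gap is 5 larger than the previous one.
Next gap: 33 days. 2036-02-11 + 33 days = 2036-03-15.
Next gap: 38 days. 2036-03-15 + 38 days = 2036-04-22.
Next gap: 43 days. 2036-04-22 + 43 days = 2036-06-04.

2036-03-15, 2036-04-22, 2036-06-04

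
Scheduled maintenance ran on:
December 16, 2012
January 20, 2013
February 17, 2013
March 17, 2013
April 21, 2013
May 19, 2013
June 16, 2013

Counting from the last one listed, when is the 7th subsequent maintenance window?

January 19, 2014

These are Sundays at 28- or 35-day spacing (35, 28, 28, 35, 28, 28).
The pattern: 3rd Sunday of the month.
3rd Sunday of July 2013: July 21, 2013.
August 2013 — 3rd Sunday is August 18, 2013.
3rd Sunday of September 2013: September 15, 2013.
3rd Sunday of October 2013: October 20, 2013.
November 2013 — 3rd Sunday is November 17, 2013.
December 2013 — 3rd Sunday is December 15, 2013.
January 2014 — 3rd Sunday is January 19, 2014.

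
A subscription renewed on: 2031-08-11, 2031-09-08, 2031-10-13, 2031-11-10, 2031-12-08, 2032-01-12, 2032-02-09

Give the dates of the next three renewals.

2032-03-08, 2032-04-12, 2032-05-10

These are Mondays at 28- or 35-day spacing (28, 35, 28, 28, 35, 28).
The pattern: 2nd Monday of the month.
2nd Monday of March 2032: 2032-03-08.
2nd Monday of April 2032: 2032-04-12.
May 2032 — 2nd Monday is 2032-05-10.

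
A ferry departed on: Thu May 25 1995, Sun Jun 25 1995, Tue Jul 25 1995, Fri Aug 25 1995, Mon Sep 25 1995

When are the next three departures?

Wed Oct 25 1995, Sat Nov 25 1995, Mon Dec 25 1995

Each date is the 25th; the gaps (31, 30, 31, 31) track the month lengths.
The rule is the 25th of each month.
October 1995: Wed Oct 25 1995.
Next: November 1995 → Sat Nov 25 1995.
Next: December 1995 → Mon Dec 25 1995.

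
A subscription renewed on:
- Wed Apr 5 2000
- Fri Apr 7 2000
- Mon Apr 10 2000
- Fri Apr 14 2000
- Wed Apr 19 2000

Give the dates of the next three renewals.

Tue Apr 25 2000, Tue May 2 2000, Wed May 10 2000

Gaps: 2, 3, 4, 5 days — each gap is 1 larger than the previous one.
Next gap: 6 days. Wed Apr 19 2000 + 6 days = Tue Apr 25 2000.
Next gap: 7 days. Tue Apr 25 2000 + 7 days = Tue May 2 2000.
Next gap: 8 days. Tue May 2 2000 + 8 days = Wed May 10 2000.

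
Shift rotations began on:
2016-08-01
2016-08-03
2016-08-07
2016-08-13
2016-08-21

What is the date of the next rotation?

Intervals are 2, 4, 6, 8 days — an arithmetic progression with common difference 2.
Next gap: 10 days. 2016-08-21 + 10 days = 2016-08-31.

2016-08-31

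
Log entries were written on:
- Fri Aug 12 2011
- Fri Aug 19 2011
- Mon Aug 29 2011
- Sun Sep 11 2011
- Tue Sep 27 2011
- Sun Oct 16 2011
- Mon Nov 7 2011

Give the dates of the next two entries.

Fri Dec 2 2011, Fri Dec 30 2011

The spacing grows by 3 each time: 7, 10, 13, 16, 19, 22 days.
Next gap: 25 days. Mon Nov 7 2011 + 25 days = Fri Dec 2 2011.
Next gap: 28 days. Fri Dec 2 2011 + 28 days = Fri Dec 30 2011.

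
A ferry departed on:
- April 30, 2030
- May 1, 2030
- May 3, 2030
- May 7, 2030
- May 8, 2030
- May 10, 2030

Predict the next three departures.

May 14, 2030; May 15, 2030; May 17, 2030

Gaps: 1, 2, 4, 1, 2 days — not constant, but cyclic with period 3.
The events fall on every Tuesday, Wednesday and Friday.
Next Tuesday: May 14, 2030.
Next Wednesday: May 15, 2030.
Next Friday: May 17, 2030.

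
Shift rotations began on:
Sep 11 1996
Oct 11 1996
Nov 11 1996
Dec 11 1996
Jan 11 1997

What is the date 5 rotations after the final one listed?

Jun 11 1997

The day-of-month is always 11 (30, 31, 30, 31 days between events).
So this recurs on the 11th of each month.
Next: February 1997 → Feb 11 1997.
Next: March 1997 → Mar 11 1997.
Next: April 1997 → Apr 11 1997.
May 1997: May 11 1997.
June 1997: Jun 11 1997.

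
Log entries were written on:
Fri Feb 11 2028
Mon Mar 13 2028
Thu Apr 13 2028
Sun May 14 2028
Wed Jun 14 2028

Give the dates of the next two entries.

Sat Jul 15 2028, Tue Aug 15 2028

The spacing is 31, 31, 31, 31 days — always 31 days.
Wed Jun 14 2028 + 31 days = Sat Jul 15 2028.
Sat Jul 15 2028 + 31 days = Tue Aug 15 2028.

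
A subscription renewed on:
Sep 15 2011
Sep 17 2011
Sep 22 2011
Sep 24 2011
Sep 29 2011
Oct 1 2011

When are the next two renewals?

Oct 6 2011, Oct 8 2011

Every event lands on a Thursday or Saturday (gaps cycle 2, 5, 2, 5, 2).
So the schedule is: every Thursday and Saturday.
The following Thursday is Oct 6 2011.
Next Saturday: Oct 8 2011.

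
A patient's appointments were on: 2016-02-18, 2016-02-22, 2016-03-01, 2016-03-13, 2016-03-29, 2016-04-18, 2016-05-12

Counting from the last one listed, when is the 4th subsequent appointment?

2016-09-25

Intervals are 4, 8, 12, 16, 20, 24 days — an arithmetic progression with common difference 4.
Next gap: 28 days. 2016-05-12 + 28 days = 2016-06-09.
Next gap: 32 days. 2016-06-09 + 32 days = 2016-07-11.
Next gap: 36 days. 2016-07-11 + 36 days = 2016-08-16.
Next gap: 40 days. 2016-08-16 + 40 days = 2016-09-25.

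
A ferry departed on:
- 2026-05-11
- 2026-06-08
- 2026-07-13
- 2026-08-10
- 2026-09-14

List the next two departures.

These are Mondays at 28- or 35-day spacing (28, 35, 28, 35).
The pattern: 2nd Monday of the month.
2nd Monday of October 2026: 2026-10-12.
2nd Monday of November 2026: 2026-11-09.

2026-10-12, 2026-11-09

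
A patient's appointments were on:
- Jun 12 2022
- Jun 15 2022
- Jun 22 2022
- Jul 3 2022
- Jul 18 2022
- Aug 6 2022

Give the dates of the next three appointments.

Gaps: 3, 7, 11, 15, 19 days — each gap is 4 larger than the previous one.
Next gap: 23 days. Aug 6 2022 + 23 days = Aug 29 2022.
Next gap: 27 days. Aug 29 2022 + 27 days = Sep 25 2022.
Next gap: 31 days. Sep 25 2022 + 31 days = Oct 26 2022.

Aug 29 2022, Sep 25 2022, Oct 26 2022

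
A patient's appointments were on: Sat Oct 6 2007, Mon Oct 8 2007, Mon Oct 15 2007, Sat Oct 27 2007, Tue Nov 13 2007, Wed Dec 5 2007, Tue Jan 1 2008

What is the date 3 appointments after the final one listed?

Intervals are 2, 7, 12, 17, 22, 27 days — an arithmetic progression with common difference 5.
Next gap: 32 days. Tue Jan 1 2008 + 32 days = Sat Feb 2 2008.
Next gap: 37 days. Sat Feb 2 2008 + 37 days = Mon Mar 10 2008.
Next gap: 42 days. Mon Mar 10 2008 + 42 days = Mon Apr 21 2008.

Mon Apr 21 2008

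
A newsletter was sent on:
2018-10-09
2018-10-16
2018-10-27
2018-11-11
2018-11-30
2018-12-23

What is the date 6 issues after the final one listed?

2019-08-02

Gaps: 7, 11, 15, 19, 23 days — each gap is 4 larger than the previous one.
Next gap: 27 days. 2018-12-23 + 27 days = 2019-01-19.
Next gap: 31 days. 2019-01-19 + 31 days = 2019-02-19.
Next gap: 35 days. 2019-02-19 + 35 days = 2019-03-26.
Next gap: 39 days. 2019-03-26 + 39 days = 2019-05-04.
Next gap: 43 days. 2019-05-04 + 43 days = 2019-06-16.
Next gap: 47 days. 2019-06-16 + 47 days = 2019-08-02.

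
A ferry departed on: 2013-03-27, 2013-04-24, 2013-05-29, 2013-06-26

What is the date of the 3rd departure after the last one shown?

2013-09-25

All Wednesdays; the gaps (28, 35, 28) vary with month length.
This is the last Wednesday of each month.
Last Wednesday of July 2013: 2013-07-31.
August 2013 ends with Wednesday 2013-08-28.
Last Wednesday of September 2013: 2013-09-25.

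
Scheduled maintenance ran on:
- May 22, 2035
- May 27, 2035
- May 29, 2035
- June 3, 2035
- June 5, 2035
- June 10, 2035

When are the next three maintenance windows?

Gaps: 5, 2, 5, 2, 5 days — not constant, but cyclic with period 2.
The events fall on every Tuesday and Sunday.
The following Tuesday is June 12, 2035.
The following Sunday is June 17, 2035.
Next Tuesday: June 19, 2035.

June 12, 2035; June 17, 2035; June 19, 2035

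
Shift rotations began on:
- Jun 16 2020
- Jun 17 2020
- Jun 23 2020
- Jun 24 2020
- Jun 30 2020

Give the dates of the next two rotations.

Jul 1 2020, Jul 7 2020

Every event lands on a Tuesday or Wednesday (gaps cycle 1, 6, 1, 6).
So the schedule is: every Tuesday and Wednesday.
Next Wednesday: Jul 1 2020.
Next Tuesday: Jul 7 2020.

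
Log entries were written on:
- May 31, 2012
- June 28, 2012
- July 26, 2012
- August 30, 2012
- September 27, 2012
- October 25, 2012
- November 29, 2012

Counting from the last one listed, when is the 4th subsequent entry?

Every date is a Thursday; gaps 28, 28, 35, 28, 28, 35 days.
Each is the last Thursday of its month (at least one falls on the 29th or later, ruling out '4th Thursday').
Last Thursday of December 2012: December 27, 2012.
Last Thursday of January 2013: January 31, 2013.
Last Thursday of February 2013: February 28, 2013.
Last Thursday of March 2013: March 28, 2013.

March 28, 2013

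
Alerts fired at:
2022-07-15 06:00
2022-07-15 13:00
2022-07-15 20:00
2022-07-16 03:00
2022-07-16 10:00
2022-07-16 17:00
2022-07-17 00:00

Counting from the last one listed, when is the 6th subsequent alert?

The interval is a steady 7 hours (7, 7, 7, 7, 7, 7).
2022-07-17 00:00 + 7 h = 2022-07-17 07:00.
2022-07-17 07:00 + 7 h = 2022-07-17 14:00.
2022-07-17 14:00 + 7 h = 2022-07-17 21:00.
2022-07-17 21:00 + 7 h = 2022-07-18 04:00.
2022-07-18 04:00 + 7 h = 2022-07-18 11:00.
2022-07-18 11:00 + 7 h = 2022-07-18 18:00.

2022-07-18 18:00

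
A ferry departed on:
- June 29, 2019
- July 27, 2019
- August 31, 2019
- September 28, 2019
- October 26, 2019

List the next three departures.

November 30, 2019; December 28, 2019; January 25, 2020

These are Saturdays with 28, 35, 28, 28-day gaps.
Each is the final Saturday of its month — June 29, 2019 is past the 28th, so '4th Saturday' doesn't fit.
Last Saturday of November 2019: November 30, 2019.
Last Saturday of December 2019: December 28, 2019.
Last Saturday of January 2020: January 25, 2020.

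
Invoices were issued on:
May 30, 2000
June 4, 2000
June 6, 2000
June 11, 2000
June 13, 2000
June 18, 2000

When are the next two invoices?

Every event lands on a Tuesday or Sunday (gaps cycle 5, 2, 5, 2, 5).
So the schedule is: every Tuesday and Sunday.
The following Tuesday is June 20, 2000.
Next Sunday: June 25, 2000.

June 20, 2000; June 25, 2000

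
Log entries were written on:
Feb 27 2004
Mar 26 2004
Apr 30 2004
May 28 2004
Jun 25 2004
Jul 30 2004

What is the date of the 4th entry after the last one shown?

Nov 26 2004

All Fridays; the gaps (28, 35, 28, 28, 35) vary with month length.
This is the last Friday of each month.
Last Friday of August 2004: Aug 27 2004.
September 2004 ends with Friday Sep 24 2004.
October 2004 ends with Friday Oct 29 2004.
Last Friday of November 2004: Nov 26 2004.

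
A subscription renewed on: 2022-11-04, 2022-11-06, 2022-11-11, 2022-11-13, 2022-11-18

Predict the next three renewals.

Gaps: 2, 5, 2, 5 days — not constant, but cyclic with period 2.
The events fall on every Friday and Sunday.
The following Sunday is 2022-11-20.
Next Friday: 2022-11-25.
The following Sunday is 2022-11-27.

2022-11-20, 2022-11-25, 2022-11-27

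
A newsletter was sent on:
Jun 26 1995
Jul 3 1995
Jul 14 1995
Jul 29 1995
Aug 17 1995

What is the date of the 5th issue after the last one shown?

Intervals are 7, 11, 15, 19 days — an arithmetic progression with common difference 4.
Next gap: 23 days. Aug 17 1995 + 23 days = Sep 9 1995.
Next gap: 27 days. Sep 9 1995 + 27 days = Oct 6 1995.
Next gap: 31 days. Oct 6 1995 + 31 days = Nov 6 1995.
Next gap: 35 days. Nov 6 1995 + 35 days = Dec 11 1995.
Next gap: 39 days. Dec 11 1995 + 39 days = Jan 19 1996.

Jan 19 1996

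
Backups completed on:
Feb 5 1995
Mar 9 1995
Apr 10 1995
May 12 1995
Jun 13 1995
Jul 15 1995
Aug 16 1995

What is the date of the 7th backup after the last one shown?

The spacing is 32, 32, 32, 32, 32, 32 days — always 32 days.
Aug 16 1995 + 32 days = Sep 17 1995.
Sep 17 1995 + 32 days = Oct 19 1995.
Oct 19 1995 + 32 days = Nov 20 1995.
Nov 20 1995 + 32 days = Dec 22 1995.
Dec 22 1995 + 32 days = Jan 23 1996.
Jan 23 1996 + 32 days = Feb 24 1996.
Feb 24 1996 + 32 days = Mar 27 1996.

Mar 27 1996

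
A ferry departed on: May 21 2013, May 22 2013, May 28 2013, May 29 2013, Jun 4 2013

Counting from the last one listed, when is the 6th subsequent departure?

Every event lands on a Tuesday or Wednesday (gaps cycle 1, 6, 1, 6).
So the schedule is: every Tuesday and Wednesday.
The following Wednesday is Jun 5 2013.
Next Tuesday: Jun 11 2013.
The following Wednesday is Jun 12 2013.
The following Tuesday is Jun 18 2013.
The following Wednesday is Jun 19 2013.
The following Tuesday is Jun 25 2013.

Jun 25 2013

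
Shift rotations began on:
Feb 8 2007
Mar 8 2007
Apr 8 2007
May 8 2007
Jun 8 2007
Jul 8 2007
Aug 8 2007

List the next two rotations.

Sep 8 2007, Oct 8 2007

Each date is the 8th; the gaps (28, 31, 30, 31, 30, 31) track the month lengths.
The rule is the 8th of each month.
September 2007: Sep 8 2007.
Next: October 2007 → Oct 8 2007.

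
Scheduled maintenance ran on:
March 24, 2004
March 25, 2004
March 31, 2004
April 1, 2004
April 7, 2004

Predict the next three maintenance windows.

The gap pattern 1, 6, 1, 6 repeats every 2 events.
These are the Wednesdays and Thursdays of each week.
The following Thursday is April 8, 2004.
Next Wednesday: April 14, 2004.
Next Thursday: April 15, 2004.

April 8, 2004; April 14, 2004; April 15, 2004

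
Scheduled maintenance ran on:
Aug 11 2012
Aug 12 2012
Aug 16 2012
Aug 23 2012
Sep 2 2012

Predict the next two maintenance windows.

Sep 15 2012, Oct 1 2012

Gaps: 1, 4, 7, 10 days — each gap is 3 larger than the previous one.
Next gap: 13 days. Sep 2 2012 + 13 days = Sep 15 2012.
Next gap: 16 days. Sep 15 2012 + 16 days = Oct 1 2012.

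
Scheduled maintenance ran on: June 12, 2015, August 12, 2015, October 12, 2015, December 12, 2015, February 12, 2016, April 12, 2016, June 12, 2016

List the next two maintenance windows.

Gaps: 61, 61, 61, 62, 60, 61 days — not constant. Every event is on the 12th of the month.
Pattern: the 12th of every 2 months.
August 2016: August 12, 2016.
October 2016: October 12, 2016.

August 12, 2016; October 12, 2016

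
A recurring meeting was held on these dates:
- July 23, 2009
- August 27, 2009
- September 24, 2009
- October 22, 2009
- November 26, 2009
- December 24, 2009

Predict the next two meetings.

Gaps: 35, 28, 28, 35, 28 days — a mix of 28 and 35. Every date is a Thursday.
Each is the 4th Thursday of its month.
4th Thursday of January 2010: January 28, 2010.
February 2010 — 4th Thursday is February 25, 2010.

January 28, 2010; February 25, 2010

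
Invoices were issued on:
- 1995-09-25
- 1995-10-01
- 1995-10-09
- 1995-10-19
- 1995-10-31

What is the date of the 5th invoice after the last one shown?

1996-01-29

Intervals are 6, 8, 10, 12 days — an arithmetic progression with common difference 2.
Next gap: 14 days. 1995-10-31 + 14 days = 1995-11-14.
Next gap: 16 days. 1995-11-14 + 16 days = 1995-11-30.
Next gap: 18 days. 1995-11-30 + 18 days = 1995-12-18.
Next gap: 20 days. 1995-12-18 + 20 days = 1996-01-07.
Next gap: 22 days. 1996-01-07 + 22 days = 1996-01-29.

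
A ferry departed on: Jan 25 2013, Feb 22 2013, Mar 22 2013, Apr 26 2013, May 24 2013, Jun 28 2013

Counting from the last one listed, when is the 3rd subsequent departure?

These are Fridays at 28- or 35-day spacing (28, 28, 35, 28, 35).
The pattern: 4th Friday of the month.
4th Friday of July 2013: Jul 26 2013.
August 2013 — 4th Friday is Aug 23 2013.
September 2013 — 4th Friday is Sep 27 2013.

Sep 27 2013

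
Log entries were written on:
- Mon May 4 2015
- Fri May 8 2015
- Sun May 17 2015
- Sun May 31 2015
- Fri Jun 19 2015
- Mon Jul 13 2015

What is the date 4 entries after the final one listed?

Gaps: 4, 9, 14, 19, 24 days — each gap is 5 larger than the previous one.
Next gap: 29 days. Mon Jul 13 2015 + 29 days = Tue Aug 11 2015.
Next gap: 34 days. Tue Aug 11 2015 + 34 days = Mon Sep 14 2015.
Next gap: 39 days. Mon Sep 14 2015 + 39 days = Fri Oct 23 2015.
Next gap: 44 days. Fri Oct 23 2015 + 44 days = Sun Dec 6 2015.

Sun Dec 6 2015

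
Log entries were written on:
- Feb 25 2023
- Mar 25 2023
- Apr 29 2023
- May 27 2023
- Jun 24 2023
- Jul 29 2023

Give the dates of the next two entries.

Aug 26 2023, Sep 30 2023

Every date is a Saturday; gaps 28, 35, 28, 28, 35 days.
Each is the last Saturday of its month (at least one falls on the 29th or later, ruling out '4th Saturday').
Last Saturday of August 2023: Aug 26 2023.
September 2023 ends with Saturday Sep 30 2023.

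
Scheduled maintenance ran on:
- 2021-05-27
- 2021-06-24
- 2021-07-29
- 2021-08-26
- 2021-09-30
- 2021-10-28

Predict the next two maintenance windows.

These are Thursdays with 28, 35, 28, 35, 28-day gaps.
Each is the final Thursday of its month — 2021-07-29 is past the 28th, so '4th Thursday' doesn't fit.
November 2021 ends with Thursday 2021-11-25.
Last Thursday of December 2021: 2021-12-30.

2021-11-25, 2021-12-30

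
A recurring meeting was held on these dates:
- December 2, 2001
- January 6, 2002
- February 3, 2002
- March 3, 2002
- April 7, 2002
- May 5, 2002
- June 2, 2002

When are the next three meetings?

July 7, 2002; August 4, 2002; September 1, 2002

All dates are Sundays, 35, 28, 28, 35, 28, 28 days apart.
Specifically, the 1st Sunday of each month.
1st Sunday of July 2002: July 7, 2002.
August 2002 — 1st Sunday is August 4, 2002.
September 2002 — 1st Sunday is September 1, 2002.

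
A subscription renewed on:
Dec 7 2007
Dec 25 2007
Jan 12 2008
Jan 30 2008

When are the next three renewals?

Gaps between consecutive events: 18, 18, 18 days — a constant 18-day interval.
Jan 30 2008 + 18 days = Feb 17 2008.
Feb 17 2008 + 18 days = Mar 6 2008.
Mar 6 2008 + 18 days = Mar 24 2008.

Feb 17 2008, Mar 6 2008, Mar 24 2008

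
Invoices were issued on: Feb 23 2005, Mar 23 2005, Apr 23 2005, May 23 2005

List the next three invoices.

Jun 23 2005, Jul 23 2005, Aug 23 2005

Gaps: 28, 31, 30 days — not constant. Every event is on the 23rd of the month.
Pattern: the 23rd of each month.
June 2005: Jun 23 2005.
July 2005: Jul 23 2005.
Next: August 2005 → Aug 23 2005.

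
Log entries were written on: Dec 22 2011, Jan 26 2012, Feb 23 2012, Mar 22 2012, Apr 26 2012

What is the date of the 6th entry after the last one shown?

Oct 25 2012

All dates are Thursdays, 35, 28, 28, 35 days apart.
Specifically, the 4th Thursday of each month.
4th Thursday of May 2012: May 24 2012.
June 2012 — 4th Thursday is Jun 28 2012.
July 2012 — 4th Thursday is Jul 26 2012.
August 2012 — 4th Thursday is Aug 23 2012.
September 2012 — 4th Thursday is Sep 27 2012.
4th Thursday of October 2012: Oct 25 2012.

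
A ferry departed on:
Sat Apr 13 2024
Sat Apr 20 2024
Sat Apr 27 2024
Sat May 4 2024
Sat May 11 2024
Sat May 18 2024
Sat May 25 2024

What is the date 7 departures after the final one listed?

Sat Jul 13 2024

The spacing is 7, 7, 7, 7, 7, 7 days — always 7 days.
Sat May 25 2024 + 7 days = Sat Jun 1 2024.
Sat Jun 1 2024 + 7 days = Sat Jun 8 2024.
Sat Jun 8 2024 + 7 days = Sat Jun 15 2024.
Sat Jun 15 2024 + 7 days = Sat Jun 22 2024.
Sat Jun 22 2024 + 7 days = Sat Jun 29 2024.
Sat Jun 29 2024 + 7 days = Sat Jul 6 2024.
Sat Jul 6 2024 + 7 days = Sat Jul 13 2024.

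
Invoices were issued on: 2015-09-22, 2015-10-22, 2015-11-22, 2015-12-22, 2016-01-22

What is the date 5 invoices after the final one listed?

2016-06-22

Gaps: 30, 31, 30, 31 days — not constant. Every event is on the 22nd of the month.
Pattern: the 22nd of each month.
February 2016: 2016-02-22.
March 2016: 2016-03-22.
April 2016: 2016-04-22.
May 2016: 2016-05-22.
June 2016: 2016-06-22.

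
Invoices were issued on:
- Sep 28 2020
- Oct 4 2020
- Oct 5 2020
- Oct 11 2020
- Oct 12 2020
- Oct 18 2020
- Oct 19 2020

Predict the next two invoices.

Every event lands on a Monday or Sunday (gaps cycle 6, 1, 6, 1, 6, 1).
So the schedule is: every Monday and Sunday.
The following Sunday is Oct 25 2020.
The following Monday is Oct 26 2020.

Oct 25 2020, Oct 26 2020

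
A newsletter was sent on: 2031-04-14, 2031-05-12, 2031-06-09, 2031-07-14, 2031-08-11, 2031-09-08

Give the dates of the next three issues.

2031-10-13, 2031-11-10, 2031-12-08

Gaps: 28, 28, 35, 28, 28 days — a mix of 28 and 35. Every date is a Monday.
Each is the 2nd Monday of its month.
October 2031 — 2nd Monday is 2031-10-13.
November 2031 — 2nd Monday is 2031-11-10.
December 2031 — 2nd Monday is 2031-12-08.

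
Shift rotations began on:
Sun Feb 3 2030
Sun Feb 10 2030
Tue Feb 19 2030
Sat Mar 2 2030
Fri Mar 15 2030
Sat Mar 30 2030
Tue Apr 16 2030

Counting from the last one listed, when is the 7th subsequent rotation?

The spacing grows by 2 each time: 7, 9, 11, 13, 15, 17 days.
Next gap: 19 days. Tue Apr 16 2030 + 19 days = Sun May 5 2030.
Next gap: 21 days. Sun May 5 2030 + 21 days = Sun May 26 2030.
Next gap: 23 days. Sun May 26 2030 + 23 days = Tue Jun 18 2030.
Next gap: 25 days. Tue Jun 18 2030 + 25 days = Sat Jul 13 2030.
Next gap: 27 days. Sat Jul 13 2030 + 27 days = Fri Aug 9 2030.
Next gap: 29 days. Fri Aug 9 2030 + 29 days = Sat Sep 7 2030.
Next gap: 31 days. Sat Sep 7 2030 + 31 days = Tue Oct 8 2030.

Tue Oct 8 2030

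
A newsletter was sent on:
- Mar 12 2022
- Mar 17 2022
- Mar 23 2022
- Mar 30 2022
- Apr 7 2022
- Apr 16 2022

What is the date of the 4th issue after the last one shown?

Jun 1 2022

Intervals are 5, 6, 7, 8, 9 days — an arithmetic progression with common difference 1.
Next gap: 10 days. Apr 16 2022 + 10 days = Apr 26 2022.
Next gap: 11 days. Apr 26 2022 + 11 days = May 7 2022.
Next gap: 12 days. May 7 2022 + 12 days = May 19 2022.
Next gap: 13 days. May 19 2022 + 13 days = Jun 1 2022.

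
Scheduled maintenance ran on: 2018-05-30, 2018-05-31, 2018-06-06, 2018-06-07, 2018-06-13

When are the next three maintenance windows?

Gaps: 1, 6, 1, 6 days — not constant, but cyclic with period 2.
The events fall on every Wednesday and Thursday.
The following Thursday is 2018-06-14.
The following Wednesday is 2018-06-20.
The following Thursday is 2018-06-21.

2018-06-14, 2018-06-20, 2018-06-21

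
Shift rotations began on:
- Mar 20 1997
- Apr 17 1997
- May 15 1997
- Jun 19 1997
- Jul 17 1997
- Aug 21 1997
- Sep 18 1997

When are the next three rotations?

Gaps: 28, 28, 35, 28, 35, 28 days — a mix of 28 and 35. Every date is a Thursday.
Each is the 3rd Thursday of its month.
3rd Thursday of October 1997: Oct 16 1997.
November 1997 — 3rd Thursday is Nov 20 1997.
December 1997 — 3rd Thursday is Dec 18 1997.

Oct 16 1997, Nov 20 1997, Dec 18 1997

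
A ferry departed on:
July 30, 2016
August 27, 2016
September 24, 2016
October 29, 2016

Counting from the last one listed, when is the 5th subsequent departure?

These are Saturdays with 28, 28, 35-day gaps.
Each is the final Saturday of its month — July 30, 2016 is past the 28th, so '4th Saturday' doesn't fit.
November 2016 ends with Saturday November 26, 2016.
December 2016 ends with Saturday December 31, 2016.
January 2017 ends with Saturday January 28, 2017.
Last Saturday of February 2017: February 25, 2017.
March 2017 ends with Saturday March 25, 2017.

March 25, 2017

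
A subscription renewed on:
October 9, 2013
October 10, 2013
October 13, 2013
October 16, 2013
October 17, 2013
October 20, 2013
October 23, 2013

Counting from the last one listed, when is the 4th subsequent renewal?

Every event lands on a Wednesday or Thursday or Sunday (gaps cycle 1, 3, 3, 1, 3, 3).
So the schedule is: every Wednesday, Thursday and Sunday.
Next Thursday: October 24, 2013.
The following Sunday is October 27, 2013.
Next Wednesday: October 30, 2013.
The following Thursday is October 31, 2013.

October 31, 2013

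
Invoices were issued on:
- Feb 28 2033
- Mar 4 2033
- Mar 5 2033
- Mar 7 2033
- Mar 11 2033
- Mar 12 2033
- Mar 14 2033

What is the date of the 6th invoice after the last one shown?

Mar 28 2033

Every event lands on a Monday or Friday or Saturday (gaps cycle 4, 1, 2, 4, 1, 2).
So the schedule is: every Monday, Friday and Saturday.
The following Friday is Mar 18 2033.
The following Saturday is Mar 19 2033.
The following Monday is Mar 21 2033.
Next Friday: Mar 25 2033.
Next Saturday: Mar 26 2033.
Next Monday: Mar 28 2033.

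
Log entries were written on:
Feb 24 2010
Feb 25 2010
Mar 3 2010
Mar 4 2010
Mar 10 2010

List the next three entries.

Mar 11 2010, Mar 17 2010, Mar 18 2010

The gap pattern 1, 6, 1, 6 repeats every 2 events.
These are the Wednesdays and Thursdays of each week.
Next Thursday: Mar 11 2010.
Next Wednesday: Mar 17 2010.
Next Thursday: Mar 18 2010.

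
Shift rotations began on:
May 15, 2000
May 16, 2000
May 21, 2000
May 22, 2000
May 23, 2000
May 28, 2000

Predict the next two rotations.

May 29, 2000; May 30, 2000

Gaps: 1, 5, 1, 1, 5 days — not constant, but cyclic with period 3.
The events fall on every Monday, Tuesday and Sunday.
Next Monday: May 29, 2000.
The following Tuesday is May 30, 2000.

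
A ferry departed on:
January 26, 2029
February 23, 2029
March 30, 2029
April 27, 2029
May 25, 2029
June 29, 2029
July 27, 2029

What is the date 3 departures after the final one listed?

Every date is a Friday; gaps 28, 35, 28, 28, 35, 28 days.
Each is the last Friday of its month (at least one falls on the 29th or later, ruling out '4th Friday').
Last Friday of August 2029: August 31, 2029.
Last Friday of September 2029: September 28, 2029.
October 2029 ends with Friday October 26, 2029.

October 26, 2029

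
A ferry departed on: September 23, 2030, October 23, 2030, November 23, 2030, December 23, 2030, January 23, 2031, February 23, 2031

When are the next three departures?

March 23, 2031; April 23, 2031; May 23, 2031

Gaps: 30, 31, 30, 31, 31 days — not constant. Every event is on the 23rd of the month.
Pattern: the 23rd of each month.
Next: March 2031 → March 23, 2031.
April 2031: April 23, 2031.
May 2031: May 23, 2031.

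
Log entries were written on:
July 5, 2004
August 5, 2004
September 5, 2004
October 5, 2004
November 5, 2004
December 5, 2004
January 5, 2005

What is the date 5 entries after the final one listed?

Gaps: 31, 31, 30, 31, 30, 31 days — not constant. Every event is on the 5th of the month.
Pattern: the 5th of each month.
February 2005: February 5, 2005.
Next: March 2005 → March 5, 2005.
Next: April 2005 → April 5, 2005.
Next: May 2005 → May 5, 2005.
Next: June 2005 → June 5, 2005.

June 5, 2005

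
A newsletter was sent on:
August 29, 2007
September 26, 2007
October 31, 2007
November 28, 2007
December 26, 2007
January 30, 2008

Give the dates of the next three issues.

These are Wednesdays with 28, 35, 28, 28, 35-day gaps.
Each is the final Wednesday of its month — August 29, 2007 is past the 28th, so '4th Wednesday' doesn't fit.
Last Wednesday of February 2008: February 27, 2008.
March 2008 ends with Wednesday March 26, 2008.
April 2008 ends with Wednesday April 30, 2008.

February 27, 2008; March 26, 2008; April 30, 2008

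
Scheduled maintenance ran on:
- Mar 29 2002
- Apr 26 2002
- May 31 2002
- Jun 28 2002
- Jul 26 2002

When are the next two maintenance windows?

Aug 30 2002, Sep 27 2002

Every date is a Friday; gaps 28, 35, 28, 28 days.
Each is the last Friday of its month (at least one falls on the 29th or later, ruling out '4th Friday').
Last Friday of August 2002: Aug 30 2002.
September 2002 ends with Friday Sep 27 2002.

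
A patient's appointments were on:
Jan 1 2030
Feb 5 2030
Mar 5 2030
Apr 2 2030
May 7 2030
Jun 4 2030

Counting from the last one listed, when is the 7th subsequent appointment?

Jan 7 2031

These are Tuesdays at 28- or 35-day spacing (35, 28, 28, 35, 28).
The pattern: 1st Tuesday of the month.
1st Tuesday of July 2030: Jul 2 2030.
1st Tuesday of August 2030: Aug 6 2030.
September 2030 — 1st Tuesday is Sep 3 2030.
October 2030 — 1st Tuesday is Oct 1 2030.
November 2030 — 1st Tuesday is Nov 5 2030.
1st Tuesday of December 2030: Dec 3 2030.
January 2031 — 1st Tuesday is Jan 7 2031.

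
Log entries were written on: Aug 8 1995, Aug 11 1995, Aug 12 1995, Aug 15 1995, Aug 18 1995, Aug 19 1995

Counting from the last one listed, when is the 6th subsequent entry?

Every event lands on a Tuesday or Friday or Saturday (gaps cycle 3, 1, 3, 3, 1).
So the schedule is: every Tuesday, Friday and Saturday.
The following Tuesday is Aug 22 1995.
Next Friday: Aug 25 1995.
The following Saturday is Aug 26 1995.
The following Tuesday is Aug 29 1995.
Next Friday: Sep 1 1995.
Next Saturday: Sep 2 1995.

Sep 2 1995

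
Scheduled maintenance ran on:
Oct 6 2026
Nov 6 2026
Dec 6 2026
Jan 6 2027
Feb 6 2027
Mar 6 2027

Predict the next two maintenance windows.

Apr 6 2027, May 6 2027

Gaps: 31, 30, 31, 31, 28 days — not constant. Every event is on the 6th of the month.
Pattern: the 6th of each month.
Next: April 2027 → Apr 6 2027.
May 2027: May 6 2027.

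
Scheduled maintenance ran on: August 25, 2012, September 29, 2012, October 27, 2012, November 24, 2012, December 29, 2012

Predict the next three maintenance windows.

January 26, 2013; February 23, 2013; March 30, 2013

These are Saturdays with 35, 28, 28, 35-day gaps.
Each is the final Saturday of its month — September 29, 2012 is past the 28th, so '4th Saturday' doesn't fit.
January 2013 ends with Saturday January 26, 2013.
February 2013 ends with Saturday February 23, 2013.
Last Saturday of March 2013: March 30, 2013.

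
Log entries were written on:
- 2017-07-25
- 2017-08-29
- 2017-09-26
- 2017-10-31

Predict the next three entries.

Every date is a Tuesday; gaps 35, 28, 35 days.
Each is the last Tuesday of its month (at least one falls on the 29th or later, ruling out '4th Tuesday').
Last Tuesday of November 2017: 2017-11-28.
Last Tuesday of December 2017: 2017-12-26.
Last Tuesday of January 2018: 2018-01-30.

2017-11-28, 2017-12-26, 2018-01-30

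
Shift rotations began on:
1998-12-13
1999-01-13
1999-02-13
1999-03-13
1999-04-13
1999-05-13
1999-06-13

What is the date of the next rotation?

1999-07-13

Each date is the 13th; the gaps (31, 31, 28, 31, 30, 31) track the month lengths.
The rule is the 13th of each month.
Next: July 1999 → 1999-07-13.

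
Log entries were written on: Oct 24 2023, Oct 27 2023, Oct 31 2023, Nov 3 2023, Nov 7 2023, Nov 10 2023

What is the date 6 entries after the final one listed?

Dec 1 2023

Gaps: 3, 4, 3, 4, 3 days — not constant, but cyclic with period 2.
The events fall on every Tuesday and Friday.
Next Tuesday: Nov 14 2023.
The following Friday is Nov 17 2023.
Next Tuesday: Nov 21 2023.
The following Friday is Nov 24 2023.
Next Tuesday: Nov 28 2023.
Next Friday: Dec 1 2023.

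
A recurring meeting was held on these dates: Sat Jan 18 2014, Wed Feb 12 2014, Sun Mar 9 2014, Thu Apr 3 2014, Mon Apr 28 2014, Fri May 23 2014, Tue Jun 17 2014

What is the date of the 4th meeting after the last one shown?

Thu Sep 25 2014

Gaps between consecutive events: 25, 25, 25, 25, 25, 25 days — a constant 25-day interval.
Tue Jun 17 2014 + 25 days = Sat Jul 12 2014.
Sat Jul 12 2014 + 25 days = Wed Aug 6 2014.
Wed Aug 6 2014 + 25 days = Sun Aug 31 2014.
Sun Aug 31 2014 + 25 days = Thu Sep 25 2014.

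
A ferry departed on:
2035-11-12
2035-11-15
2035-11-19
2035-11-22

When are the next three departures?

The gap pattern 3, 4, 3 repeats every 2 events.
These are the Mondays and Thursdays of each week.
The following Monday is 2035-11-26.
The following Thursday is 2035-11-29.
The following Monday is 2035-12-03.

2035-11-26, 2035-11-29, 2035-12-03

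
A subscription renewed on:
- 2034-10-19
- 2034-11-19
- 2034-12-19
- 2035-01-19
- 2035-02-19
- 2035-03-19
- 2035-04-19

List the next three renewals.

2035-05-19, 2035-06-19, 2035-07-19

The day-of-month is always 19 (31, 30, 31, 31, 28, 31 days between events).
So this recurs on the 19th of each month.
May 2035: 2035-05-19.
June 2035: 2035-06-19.
July 2035: 2035-07-19.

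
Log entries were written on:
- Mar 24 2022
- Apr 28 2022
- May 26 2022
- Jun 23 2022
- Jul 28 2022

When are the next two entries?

Aug 25 2022, Sep 22 2022

These are Thursdays at 28- or 35-day spacing (35, 28, 28, 35).
The pattern: 4th Thursday of the month.
August 2022 — 4th Thursday is Aug 25 2022.
September 2022 — 4th Thursday is Sep 22 2022.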